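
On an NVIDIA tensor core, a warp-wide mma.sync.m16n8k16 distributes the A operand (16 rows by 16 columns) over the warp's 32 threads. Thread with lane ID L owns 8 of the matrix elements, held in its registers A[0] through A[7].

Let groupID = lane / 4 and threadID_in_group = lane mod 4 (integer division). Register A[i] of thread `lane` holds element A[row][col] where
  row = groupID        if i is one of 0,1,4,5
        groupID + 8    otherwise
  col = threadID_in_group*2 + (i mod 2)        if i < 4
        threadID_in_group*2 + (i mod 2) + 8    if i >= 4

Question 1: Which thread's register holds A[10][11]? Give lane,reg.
r: 10->gid=2,r8=1  c: 11->c8=1,tid=1,i&1=1
L=2*4+1=9  i=1*4+1*2+1=7

9,7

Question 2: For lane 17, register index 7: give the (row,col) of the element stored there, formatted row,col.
L=17→G=17>>2=4, T=17&3=1
[7]→row 4+8=12  col 1·2+1+8=11

12,11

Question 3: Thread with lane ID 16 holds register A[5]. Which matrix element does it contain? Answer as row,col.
4,9

L=16=>grp=16>>2=4, tig=16&3=0
[5]=>row 4+0=4  col 0·2+1+8=9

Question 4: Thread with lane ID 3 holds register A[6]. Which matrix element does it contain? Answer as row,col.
L=3=>grp=3>>2=0, tig=3&3=3
[6]=>row 0+8=8  col 3·2+0+8=14

8,14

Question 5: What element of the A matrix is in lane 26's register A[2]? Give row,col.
14,4

lane 26->26/4=6, 26 mod 4=2
i=2  r:6+8->14  c:2·2+0+0->4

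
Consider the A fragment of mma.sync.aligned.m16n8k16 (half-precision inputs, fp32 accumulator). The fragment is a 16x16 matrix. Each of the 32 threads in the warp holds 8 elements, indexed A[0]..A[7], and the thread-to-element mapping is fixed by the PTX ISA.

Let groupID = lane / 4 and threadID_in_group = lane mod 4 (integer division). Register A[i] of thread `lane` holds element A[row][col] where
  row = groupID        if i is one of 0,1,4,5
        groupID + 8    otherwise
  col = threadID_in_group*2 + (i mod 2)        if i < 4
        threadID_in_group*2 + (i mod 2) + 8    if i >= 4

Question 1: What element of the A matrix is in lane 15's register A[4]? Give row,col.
lane 15->15/4=3, 15 mod 4=3
i=4  r:3+0->3  c:2·3+0+8->14

3,14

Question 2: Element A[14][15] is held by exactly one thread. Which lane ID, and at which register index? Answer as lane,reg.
r=14→G=6,rhi=1  c=15→chi=1,T=3,p=1
L=6*4+3=27  i=1*4+1*2+1=7

27,7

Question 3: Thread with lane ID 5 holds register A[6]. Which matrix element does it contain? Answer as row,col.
L=5->gid=5>>2=1, tid=5&3=1
[6]->row 1+8=9  col 1·2+0+8=10

9,10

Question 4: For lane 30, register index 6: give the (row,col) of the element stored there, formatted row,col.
15,12

lane 30→30/4=7, 30 mod 4=2
i=6  r:7+8→15  c:2·2+0+8→12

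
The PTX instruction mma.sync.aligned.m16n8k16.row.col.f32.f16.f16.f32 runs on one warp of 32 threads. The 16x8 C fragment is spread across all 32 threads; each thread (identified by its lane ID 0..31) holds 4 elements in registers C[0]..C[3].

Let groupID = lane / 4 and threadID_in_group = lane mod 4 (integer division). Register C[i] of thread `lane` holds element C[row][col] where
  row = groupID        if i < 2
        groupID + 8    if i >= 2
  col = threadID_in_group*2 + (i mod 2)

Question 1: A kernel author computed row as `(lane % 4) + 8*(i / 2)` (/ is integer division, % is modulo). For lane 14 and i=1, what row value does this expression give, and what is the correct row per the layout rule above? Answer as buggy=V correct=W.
buggy=2 correct=3

`(lane % 4) + 8*(i / 2)`[14,1]->2
lane 14: g=3 (14/4), t=2 (14%4)
i=1: r=3+0=3, c=2*2+1=5
row: 2 vs 3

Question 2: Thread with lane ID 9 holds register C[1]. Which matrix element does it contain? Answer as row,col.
lane 9: gr=2 (9/4), th=1 (9%4)
i=1: r=2+0=2, c=1*2+1=3

2,3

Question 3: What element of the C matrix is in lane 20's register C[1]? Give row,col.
5,1

lane 20: gr=5 (20/4), th=0 (20%4)
i=1: r=5+0=5, c=0*2+1=1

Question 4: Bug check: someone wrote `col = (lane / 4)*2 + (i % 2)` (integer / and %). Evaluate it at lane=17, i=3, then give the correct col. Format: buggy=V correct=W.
`(lane / 4)*2 + (i % 2)`[17,3]->9
L=17->gid=17>>2=4, tid=17&3=1
[3]->row 4+8=12  col 1·2+1=3
col: 9 vs 3

buggy=9 correct=3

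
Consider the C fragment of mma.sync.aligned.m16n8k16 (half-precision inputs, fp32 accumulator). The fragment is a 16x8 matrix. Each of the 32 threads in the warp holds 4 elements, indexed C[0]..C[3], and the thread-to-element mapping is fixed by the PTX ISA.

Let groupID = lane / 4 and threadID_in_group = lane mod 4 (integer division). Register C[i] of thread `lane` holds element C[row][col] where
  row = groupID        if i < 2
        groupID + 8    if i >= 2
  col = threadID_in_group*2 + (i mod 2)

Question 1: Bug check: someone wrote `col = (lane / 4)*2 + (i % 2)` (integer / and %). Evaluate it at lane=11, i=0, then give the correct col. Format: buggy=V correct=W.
`(lane / 4)*2 + (i % 2)`[11,0]=>4
11: grp=2,tig=3
[0] (2+0,3*2+0) = (2,6)
col: 4 vs 6

buggy=4 correct=6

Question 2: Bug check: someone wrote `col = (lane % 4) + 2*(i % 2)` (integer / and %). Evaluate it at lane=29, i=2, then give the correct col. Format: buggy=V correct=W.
buggy=1 correct=2

`(lane % 4) + 2*(i % 2)`[29,2]→1
lane 29: G=7 (29/4), T=1 (29%4)
i=2: r=7+8=15, c=1*2+0=2
col: 1 vs 2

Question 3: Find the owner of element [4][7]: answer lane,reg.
r=4→G=4,rhi=0  c=7→T=3,p=1
L=4*4+3=19  i=0*2+1=1

19,1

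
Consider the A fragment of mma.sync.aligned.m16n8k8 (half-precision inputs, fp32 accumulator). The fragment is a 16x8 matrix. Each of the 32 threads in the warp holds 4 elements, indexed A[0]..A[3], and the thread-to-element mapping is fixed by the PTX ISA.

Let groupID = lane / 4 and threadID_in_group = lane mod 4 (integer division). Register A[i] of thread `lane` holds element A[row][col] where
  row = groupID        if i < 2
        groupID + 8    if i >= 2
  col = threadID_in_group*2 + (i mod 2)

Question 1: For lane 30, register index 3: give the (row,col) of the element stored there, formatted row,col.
lane 30→30/4=7, 30 mod 4=2
i=3  r:7+8→15  c:2·2+1→5

15,5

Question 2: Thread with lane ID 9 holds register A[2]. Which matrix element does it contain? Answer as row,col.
10,2

9: g=2,t=1
[2] (2+8,1*2+0) = (10,2)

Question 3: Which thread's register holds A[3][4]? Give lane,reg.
r=3⇒gr=3,Rb=0  c=4⇒th=2,odd=0
L=3*4+2=14  i=0*2+0=0

14,0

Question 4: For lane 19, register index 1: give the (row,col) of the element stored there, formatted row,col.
4,7

lane 19=>19/4=4, 19 mod 4=3
i=1  r:4+0=>4  c:2·3+1=>7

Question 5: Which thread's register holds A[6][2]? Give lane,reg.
25,0

r: 6->gid=6,r8=0  c: 2->tid=1,i&1=0
L=6*4+1=25  i=0*2+0=0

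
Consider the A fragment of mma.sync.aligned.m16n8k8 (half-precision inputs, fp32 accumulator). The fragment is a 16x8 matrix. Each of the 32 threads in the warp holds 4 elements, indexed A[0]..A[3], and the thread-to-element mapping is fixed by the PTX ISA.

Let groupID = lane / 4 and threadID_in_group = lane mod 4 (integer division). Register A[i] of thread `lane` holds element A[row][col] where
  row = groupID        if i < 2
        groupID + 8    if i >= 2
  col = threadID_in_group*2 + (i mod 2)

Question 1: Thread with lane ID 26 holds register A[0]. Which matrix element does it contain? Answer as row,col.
26: gid=6,tid=2
[0] (6+0,2*2+0) = (6,4)

6,4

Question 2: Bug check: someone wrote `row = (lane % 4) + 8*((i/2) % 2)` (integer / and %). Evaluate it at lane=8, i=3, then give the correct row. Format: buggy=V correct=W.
`(lane % 4) + 8*((i/2) % 2)`[8,3]⇒8
lane 8: gr=2 (8/4), th=0 (8%4)
i=3: r=2+8=10, c=0*2+1=1
row: 8 vs 10

buggy=8 correct=10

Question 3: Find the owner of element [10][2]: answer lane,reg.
9,2

r=10->g=2,rb=1  c=2->t=1,b0=0
L=2*4+1=9  i=1*2+0=2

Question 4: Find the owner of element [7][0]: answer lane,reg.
28,0

r=7→G=7,rhi=0  c=0→T=0,p=0
L=7*4+0=28  i=0*2+0=0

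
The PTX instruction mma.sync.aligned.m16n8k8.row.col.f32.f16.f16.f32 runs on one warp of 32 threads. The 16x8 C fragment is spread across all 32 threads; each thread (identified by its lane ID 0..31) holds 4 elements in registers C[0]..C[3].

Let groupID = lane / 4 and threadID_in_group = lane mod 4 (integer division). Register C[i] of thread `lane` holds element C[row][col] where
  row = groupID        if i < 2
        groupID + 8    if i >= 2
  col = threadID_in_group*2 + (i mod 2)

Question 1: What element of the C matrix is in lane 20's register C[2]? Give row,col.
lane 20: g=5 (20/4), t=0 (20%4)
i=2: r=5+8=13, c=0*2+0=0

13,0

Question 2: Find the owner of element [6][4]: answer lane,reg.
r: 6->gid=6,r8=0  c: 4->tid=2,i&1=0
L=6*4+2=26  i=0*2+0=0

26,0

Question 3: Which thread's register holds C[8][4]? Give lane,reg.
2,2

r:8=>grp=0,rB=1  c:4=>tig=2,lo=0
L=0*4+2=2  i=1*2+0=2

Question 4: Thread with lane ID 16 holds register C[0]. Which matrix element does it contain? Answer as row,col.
16: gr=4,th=0
[0] (4+0,0*2+0) = (4,0)

4,0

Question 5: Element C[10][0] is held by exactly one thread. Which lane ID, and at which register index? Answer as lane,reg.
8,2

r:10=>grp=2,rB=1  c:0=>tig=0,lo=0
L=2*4+0=8  i=1*2+0=2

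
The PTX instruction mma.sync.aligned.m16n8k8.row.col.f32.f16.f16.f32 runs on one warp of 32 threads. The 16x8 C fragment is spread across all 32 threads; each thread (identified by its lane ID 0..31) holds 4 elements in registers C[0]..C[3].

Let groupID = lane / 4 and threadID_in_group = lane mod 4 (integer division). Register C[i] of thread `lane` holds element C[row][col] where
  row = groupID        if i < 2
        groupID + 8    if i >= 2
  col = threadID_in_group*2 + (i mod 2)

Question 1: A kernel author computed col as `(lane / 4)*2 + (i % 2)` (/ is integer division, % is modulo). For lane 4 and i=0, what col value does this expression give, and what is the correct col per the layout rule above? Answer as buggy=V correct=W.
`(lane / 4)*2 + (i % 2)`[4,0]->2
L=4->g=4>>2=1, t=4&3=0
[0]->row 1+0=1  col 0·2+0=0
col: 2 vs 0

buggy=2 correct=0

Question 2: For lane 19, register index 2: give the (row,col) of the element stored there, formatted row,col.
12,6

lane 19→19/4=4, 19 mod 4=3
i=2  r:4+8→12  c:2·3+0→6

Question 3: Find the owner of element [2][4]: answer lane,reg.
10,0

r=2⇒gr=2,Rb=0  c=4⇒th=2,odd=0
L=2*4+2=10  i=0*2+0=0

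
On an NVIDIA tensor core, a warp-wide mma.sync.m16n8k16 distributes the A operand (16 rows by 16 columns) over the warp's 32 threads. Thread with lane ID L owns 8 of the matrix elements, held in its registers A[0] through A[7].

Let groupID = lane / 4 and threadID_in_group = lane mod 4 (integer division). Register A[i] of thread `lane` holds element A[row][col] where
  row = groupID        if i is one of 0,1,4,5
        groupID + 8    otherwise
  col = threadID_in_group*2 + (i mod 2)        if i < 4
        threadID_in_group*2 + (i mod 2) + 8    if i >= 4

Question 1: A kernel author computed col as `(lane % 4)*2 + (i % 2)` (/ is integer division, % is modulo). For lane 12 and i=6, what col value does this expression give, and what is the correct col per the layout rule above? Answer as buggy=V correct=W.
`(lane % 4)*2 + (i % 2)`[12,6]->0
12: g=3,t=0
[6] (3+8,0*2+0+8) = (11,8)
col: 0 vs 8

buggy=0 correct=8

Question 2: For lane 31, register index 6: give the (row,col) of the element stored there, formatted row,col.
15,14

lane 31→31/4=7, 31 mod 4=3
i=6  r:7+8→15  c:2·3+0+8→14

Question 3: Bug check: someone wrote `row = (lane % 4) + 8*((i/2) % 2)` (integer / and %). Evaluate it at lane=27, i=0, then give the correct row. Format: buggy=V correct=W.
buggy=3 correct=6

`(lane % 4) + 8*((i/2) % 2)`[27,0]⇒3
27: gr=6,th=3
[0] (6+0,3*2+0+0) = (6,6)
row: 3 vs 6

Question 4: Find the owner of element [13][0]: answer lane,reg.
20,2

r=13⇒gr=5,Rb=1  c=0⇒Cb=0,th=0,odd=0
L=5*4+0=20  i=0*4+1*2+0=2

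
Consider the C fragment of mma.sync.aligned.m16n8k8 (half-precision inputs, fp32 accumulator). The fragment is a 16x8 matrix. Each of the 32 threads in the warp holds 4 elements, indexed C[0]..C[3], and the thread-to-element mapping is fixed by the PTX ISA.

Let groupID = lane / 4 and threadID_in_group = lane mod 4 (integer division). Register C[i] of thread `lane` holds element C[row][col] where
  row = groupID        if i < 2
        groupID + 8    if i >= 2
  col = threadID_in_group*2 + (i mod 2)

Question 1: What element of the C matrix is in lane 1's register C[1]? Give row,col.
0,3

lane 1: gid=0 (1/4), tid=1 (1%4)
i=1: r=0+0=0, c=1*2+1=3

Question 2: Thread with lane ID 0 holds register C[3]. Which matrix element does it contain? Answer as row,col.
L=0⇒gr=0>>2=0, th=0&3=0
[3]⇒row 0+8=8  col 0·2+1=1

8,1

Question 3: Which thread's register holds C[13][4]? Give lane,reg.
22,2

r=13->g=5,rb=1  c=4->t=2,b0=0
L=5*4+2=22  i=1*2+0=2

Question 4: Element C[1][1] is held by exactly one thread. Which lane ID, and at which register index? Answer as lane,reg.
4,1

r: 1->gid=1,r8=0  c: 1->tid=0,i&1=1
L=1*4+0=4  i=0*2+1=1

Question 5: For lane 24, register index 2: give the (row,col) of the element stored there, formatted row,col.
24: G=6,T=0
[2] (6+8,0*2+0) = (14,0)

14,0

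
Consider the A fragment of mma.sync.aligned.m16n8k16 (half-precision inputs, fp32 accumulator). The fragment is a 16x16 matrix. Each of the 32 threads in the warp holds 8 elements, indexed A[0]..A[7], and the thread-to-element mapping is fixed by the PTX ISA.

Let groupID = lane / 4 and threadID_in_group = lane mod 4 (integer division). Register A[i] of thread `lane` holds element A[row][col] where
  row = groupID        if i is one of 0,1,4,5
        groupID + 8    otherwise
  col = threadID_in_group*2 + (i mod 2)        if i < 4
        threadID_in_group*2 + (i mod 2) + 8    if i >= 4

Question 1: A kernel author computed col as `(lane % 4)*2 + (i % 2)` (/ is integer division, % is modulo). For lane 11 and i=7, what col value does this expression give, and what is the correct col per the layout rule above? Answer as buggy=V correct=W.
`(lane % 4)*2 + (i % 2)`[11,7]⇒7
lane 11⇒11/4=2, 11 mod 4=3
i=7  r:2+8⇒10  c:2·3+1+8⇒15
col: 7 vs 15

buggy=7 correct=15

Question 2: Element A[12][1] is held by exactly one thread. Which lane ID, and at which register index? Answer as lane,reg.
16,3

r=12→G=4,rhi=1  c=1→chi=0,T=0,p=1
L=4*4+0=16  i=0*4+1*2+1=3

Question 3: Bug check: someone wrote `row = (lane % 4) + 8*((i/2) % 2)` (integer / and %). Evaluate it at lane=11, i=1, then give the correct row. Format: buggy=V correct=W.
`(lane % 4) + 8*((i/2) % 2)`[11,1]⇒3
lane 11: gr=2 (11/4), th=3 (11%4)
i=1: r=2+0=2, c=3*2+1+0=7
row: 3 vs 2

buggy=3 correct=2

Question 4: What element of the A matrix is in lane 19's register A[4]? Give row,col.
L=19->g=19>>2=4, t=19&3=3
[4]->row 4+0=4  col 3·2+0+8=14

4,14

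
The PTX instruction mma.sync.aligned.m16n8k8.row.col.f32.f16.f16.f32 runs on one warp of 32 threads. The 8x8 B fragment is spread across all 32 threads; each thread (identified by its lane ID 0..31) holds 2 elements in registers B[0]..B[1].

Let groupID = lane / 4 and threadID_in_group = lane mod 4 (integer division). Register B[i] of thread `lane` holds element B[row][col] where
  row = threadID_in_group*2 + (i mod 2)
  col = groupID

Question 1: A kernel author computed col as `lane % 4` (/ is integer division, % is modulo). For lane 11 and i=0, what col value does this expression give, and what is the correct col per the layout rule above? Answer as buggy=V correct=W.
buggy=3 correct=2

`lane % 4`[11,0]->3
lane 11->11/4=2, 11 mod 4=3
i=0  r:2·3+0->6  c:2
col: 3 vs 2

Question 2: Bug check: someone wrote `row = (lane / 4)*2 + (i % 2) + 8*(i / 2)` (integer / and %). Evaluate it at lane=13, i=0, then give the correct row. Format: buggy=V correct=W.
`(lane / 4)*2 + (i % 2) + 8*(i / 2)`[13,0]->6
lane 13: gid=3 (13/4), tid=1 (13%4)
i=0: r=1*2+0=2, c=gid=3
row: 6 vs 2

buggy=6 correct=2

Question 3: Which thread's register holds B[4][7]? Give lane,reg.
30,0

c=7⇒gr=7  r=4⇒th=2,odd=0
L=7*4+2=30  i=0=0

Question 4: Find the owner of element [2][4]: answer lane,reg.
17,0

c=4->g=4  r=2->t=1,b0=0
L=4*4+1=17  i=0=0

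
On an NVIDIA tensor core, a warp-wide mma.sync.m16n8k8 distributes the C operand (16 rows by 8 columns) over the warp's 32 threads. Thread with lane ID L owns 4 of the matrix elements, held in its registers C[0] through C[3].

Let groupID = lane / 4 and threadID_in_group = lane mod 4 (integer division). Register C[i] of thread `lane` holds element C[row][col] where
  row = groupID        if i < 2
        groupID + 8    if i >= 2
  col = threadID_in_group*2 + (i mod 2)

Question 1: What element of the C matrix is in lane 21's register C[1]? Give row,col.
5,3

21: g=5,t=1
[1] (5+0,1*2+1) = (5,3)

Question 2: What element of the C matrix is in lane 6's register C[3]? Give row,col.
lane 6->6/4=1, 6 mod 4=2
i=3  r:1+8->9  c:2·2+1->5

9,5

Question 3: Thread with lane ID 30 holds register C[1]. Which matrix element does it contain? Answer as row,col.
L=30=>grp=30>>2=7, tig=30&3=2
[1]=>row 7+0=7  col 2·2+1=5

7,5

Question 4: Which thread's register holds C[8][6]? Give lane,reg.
r=8→G=0,rhi=1  c=6→T=3,p=0
L=0*4+3=3  i=1*2+0=2

3,2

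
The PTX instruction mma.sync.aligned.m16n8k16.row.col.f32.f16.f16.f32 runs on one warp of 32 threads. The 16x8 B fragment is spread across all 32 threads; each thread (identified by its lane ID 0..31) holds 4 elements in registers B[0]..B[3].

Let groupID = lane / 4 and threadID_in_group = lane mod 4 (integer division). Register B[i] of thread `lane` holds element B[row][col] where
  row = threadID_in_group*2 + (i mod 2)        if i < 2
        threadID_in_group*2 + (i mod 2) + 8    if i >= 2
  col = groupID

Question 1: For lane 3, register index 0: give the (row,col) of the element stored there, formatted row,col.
L=3->g=3>>2=0, t=3&3=3
[0]->row 3·2+0+0=6  col g=0

6,0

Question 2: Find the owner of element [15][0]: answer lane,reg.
3,3

c=0⇒gr=0  r=15⇒Rb=1,th=3,odd=1
L=0*4+3=3  i=1*2+1=3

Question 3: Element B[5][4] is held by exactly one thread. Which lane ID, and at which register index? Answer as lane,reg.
18,1

c:4=>grp=4  r:5=>rB=0,tig=2,lo=1
L=4*4+2=18  i=0*2+1=1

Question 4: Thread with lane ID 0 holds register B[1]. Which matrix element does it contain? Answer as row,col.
L=0=>grp=0>>2=0, tig=0&3=0
[1]=>row 0·2+1+0=1  col grp=0

1,0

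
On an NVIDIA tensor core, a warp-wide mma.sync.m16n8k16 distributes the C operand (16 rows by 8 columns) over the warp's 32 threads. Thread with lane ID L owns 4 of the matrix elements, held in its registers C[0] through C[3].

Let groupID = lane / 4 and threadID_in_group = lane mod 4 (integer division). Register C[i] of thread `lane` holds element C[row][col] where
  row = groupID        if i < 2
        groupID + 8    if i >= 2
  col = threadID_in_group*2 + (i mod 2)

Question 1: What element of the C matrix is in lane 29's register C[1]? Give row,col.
7,3

lane 29: gid=7 (29/4), tid=1 (29%4)
i=1: r=7+0=7, c=1*2+1=3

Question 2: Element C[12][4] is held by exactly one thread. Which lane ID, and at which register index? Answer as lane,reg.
18,2

r:12=>grp=4,rB=1  c:4=>tig=2,lo=0
L=4*4+2=18  i=1*2+0=2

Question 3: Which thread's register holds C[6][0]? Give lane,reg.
r: 6->gid=6,r8=0  c: 0->tid=0,i&1=0
L=6*4+0=24  i=0*2+0=0

24,0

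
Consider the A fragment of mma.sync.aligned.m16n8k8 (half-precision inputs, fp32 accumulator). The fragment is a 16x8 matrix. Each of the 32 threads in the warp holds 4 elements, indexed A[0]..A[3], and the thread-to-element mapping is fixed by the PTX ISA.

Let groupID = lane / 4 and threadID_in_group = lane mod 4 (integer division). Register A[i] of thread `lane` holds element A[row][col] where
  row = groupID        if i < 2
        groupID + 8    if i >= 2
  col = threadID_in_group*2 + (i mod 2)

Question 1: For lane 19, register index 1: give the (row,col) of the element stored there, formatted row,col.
4,7

19: grp=4,tig=3
[1] (4+0,3*2+1) = (4,7)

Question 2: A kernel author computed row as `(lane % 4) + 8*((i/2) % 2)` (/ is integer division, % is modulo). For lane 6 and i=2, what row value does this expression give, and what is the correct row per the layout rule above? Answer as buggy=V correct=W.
buggy=10 correct=9

`(lane % 4) + 8*((i/2) % 2)`[6,2]→10
lane 6: G=1 (6/4), T=2 (6%4)
i=2: r=1+8=9, c=2*2+0=4
row: 10 vs 9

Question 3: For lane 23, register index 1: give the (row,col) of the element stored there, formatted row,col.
lane 23: gr=5 (23/4), th=3 (23%4)
i=1: r=5+0=5, c=3*2+1=7

5,7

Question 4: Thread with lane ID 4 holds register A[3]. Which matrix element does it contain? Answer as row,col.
9,1

lane 4⇒4/4=1, 4 mod 4=0
i=3  r:1+8⇒9  c:2·0+1⇒1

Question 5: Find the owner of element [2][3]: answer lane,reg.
r=2->g=2,rb=0  c=3->t=1,b0=1
L=2*4+1=9  i=0*2+1=1

9,1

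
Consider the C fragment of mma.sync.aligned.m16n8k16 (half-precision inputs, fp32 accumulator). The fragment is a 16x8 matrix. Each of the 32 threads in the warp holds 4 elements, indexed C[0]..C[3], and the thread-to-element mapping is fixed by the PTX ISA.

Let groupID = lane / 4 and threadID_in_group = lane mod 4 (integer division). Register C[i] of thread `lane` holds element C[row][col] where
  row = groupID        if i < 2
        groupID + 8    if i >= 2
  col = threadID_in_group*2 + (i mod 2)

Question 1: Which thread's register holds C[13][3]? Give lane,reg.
r=13→G=5,rhi=1  c=3→T=1,p=1
L=5*4+1=21  i=1*2+1=3

21,3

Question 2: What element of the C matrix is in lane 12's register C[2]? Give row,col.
11,0

lane 12=>12/4=3, 12 mod 4=0
i=2  r:3+8=>11  c:2·0+0=>0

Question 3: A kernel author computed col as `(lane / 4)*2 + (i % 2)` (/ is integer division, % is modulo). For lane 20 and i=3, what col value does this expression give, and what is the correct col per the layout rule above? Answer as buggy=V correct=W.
buggy=11 correct=1

`(lane / 4)*2 + (i % 2)`[20,3]→11
L=20→G=20>>2=5, T=20&3=0
[3]→row 5+8=13  col 0·2+1=1
col: 11 vs 1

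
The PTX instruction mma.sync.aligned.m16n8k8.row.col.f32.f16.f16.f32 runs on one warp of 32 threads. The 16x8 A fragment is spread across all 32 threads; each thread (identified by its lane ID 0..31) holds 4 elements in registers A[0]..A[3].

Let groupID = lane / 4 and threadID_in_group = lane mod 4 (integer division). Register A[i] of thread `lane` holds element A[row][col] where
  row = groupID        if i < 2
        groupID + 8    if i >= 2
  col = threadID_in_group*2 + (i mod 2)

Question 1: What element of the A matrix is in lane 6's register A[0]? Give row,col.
1,4

lane 6⇒6/4=1, 6 mod 4=2
i=0  r:1+0⇒1  c:2·2+0⇒4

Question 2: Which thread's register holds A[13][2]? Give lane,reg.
21,2

r=13⇒gr=5,Rb=1  c=2⇒th=1,odd=0
L=5*4+1=21  i=1*2+0=2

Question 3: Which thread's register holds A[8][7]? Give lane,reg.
3,3

r=8⇒gr=0,Rb=1  c=7⇒th=3,odd=1
L=0*4+3=3  i=1*2+1=3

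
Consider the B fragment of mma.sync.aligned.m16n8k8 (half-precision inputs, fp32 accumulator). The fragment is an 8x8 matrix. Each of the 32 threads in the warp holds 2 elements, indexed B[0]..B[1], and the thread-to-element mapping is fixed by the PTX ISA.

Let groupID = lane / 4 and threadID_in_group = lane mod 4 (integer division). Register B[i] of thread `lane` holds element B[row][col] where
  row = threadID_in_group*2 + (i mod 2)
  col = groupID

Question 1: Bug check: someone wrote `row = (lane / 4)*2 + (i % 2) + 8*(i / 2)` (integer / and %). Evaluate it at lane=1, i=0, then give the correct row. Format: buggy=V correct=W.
buggy=0 correct=2

`(lane / 4)*2 + (i % 2) + 8*(i / 2)`[1,0]⇒0
L=1⇒gr=1>>2=0, th=1&3=1
[0]⇒row 1·2+0=2  col gr=0
row: 0 vs 2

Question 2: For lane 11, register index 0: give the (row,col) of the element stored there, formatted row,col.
6,2

L=11⇒gr=11>>2=2, th=11&3=3
[0]⇒row 3·2+0=6  col gr=2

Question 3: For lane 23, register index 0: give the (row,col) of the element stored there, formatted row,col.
L=23->gid=23>>2=5, tid=23&3=3
[0]->row 3·2+0=6  col gid=5

6,5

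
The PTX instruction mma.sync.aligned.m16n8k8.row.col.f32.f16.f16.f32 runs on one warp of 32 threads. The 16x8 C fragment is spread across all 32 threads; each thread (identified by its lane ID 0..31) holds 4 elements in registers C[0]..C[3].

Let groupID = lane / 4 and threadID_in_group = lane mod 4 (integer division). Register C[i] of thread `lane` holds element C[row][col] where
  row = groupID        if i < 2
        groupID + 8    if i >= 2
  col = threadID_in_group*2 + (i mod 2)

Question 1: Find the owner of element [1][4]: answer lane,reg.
6,0

r:1=>grp=1,rB=0  c:4=>tig=2,lo=0
L=1*4+2=6  i=0*2+0=0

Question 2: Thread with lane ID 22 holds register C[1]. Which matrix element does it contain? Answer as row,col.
22: G=5,T=2
[1] (5+0,2*2+1) = (5,5)

5,5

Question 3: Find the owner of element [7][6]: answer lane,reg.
31,0

r:7=>grp=7,rB=0  c:6=>tig=3,lo=0
L=7*4+3=31  i=0*2+0=0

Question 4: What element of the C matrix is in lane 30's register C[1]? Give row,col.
7,5

lane 30->30/4=7, 30 mod 4=2
i=1  r:7+0->7  c:2·2+1->5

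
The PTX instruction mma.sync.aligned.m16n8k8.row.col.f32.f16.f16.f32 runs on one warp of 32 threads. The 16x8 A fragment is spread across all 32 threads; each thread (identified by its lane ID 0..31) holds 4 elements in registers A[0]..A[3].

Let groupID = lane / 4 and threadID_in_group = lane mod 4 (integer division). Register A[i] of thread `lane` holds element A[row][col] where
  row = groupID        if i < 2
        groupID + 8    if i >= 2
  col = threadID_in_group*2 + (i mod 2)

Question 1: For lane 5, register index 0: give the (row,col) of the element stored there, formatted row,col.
1,2

5: gid=1,tid=1
[0] (1+0,1*2+0) = (1,2)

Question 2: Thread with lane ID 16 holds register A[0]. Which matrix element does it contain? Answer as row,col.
4,0

L=16->gid=16>>2=4, tid=16&3=0
[0]->row 4+0=4  col 0·2+0=0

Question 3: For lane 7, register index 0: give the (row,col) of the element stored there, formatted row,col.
1,6

L=7->gid=7>>2=1, tid=7&3=3
[0]->row 1+0=1  col 3·2+0=6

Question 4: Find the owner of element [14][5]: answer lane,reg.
26,3

r=14⇒gr=6,Rb=1  c=5⇒th=2,odd=1
L=6*4+2=26  i=1*2+1=3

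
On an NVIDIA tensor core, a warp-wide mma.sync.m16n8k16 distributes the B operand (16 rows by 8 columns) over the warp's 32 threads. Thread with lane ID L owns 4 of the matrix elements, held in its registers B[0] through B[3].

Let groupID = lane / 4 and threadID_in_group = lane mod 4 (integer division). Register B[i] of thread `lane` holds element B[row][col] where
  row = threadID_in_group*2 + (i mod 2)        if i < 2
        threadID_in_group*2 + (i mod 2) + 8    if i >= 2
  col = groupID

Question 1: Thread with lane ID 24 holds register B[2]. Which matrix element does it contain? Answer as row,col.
8,6

lane 24->24/4=6, 24 mod 4=0
i=2  r:2·0+0+8->8  c:6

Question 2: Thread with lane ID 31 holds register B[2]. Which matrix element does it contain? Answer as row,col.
L=31→G=31>>2=7, T=31&3=3
[2]→row 3·2+0+8=14  col G=7

14,7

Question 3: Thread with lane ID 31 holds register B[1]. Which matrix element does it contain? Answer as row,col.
7,7

L=31->gid=31>>2=7, tid=31&3=3
[1]->row 3·2+1+0=7  col gid=7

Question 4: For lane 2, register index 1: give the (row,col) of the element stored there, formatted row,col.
5,0

lane 2->2/4=0, 2 mod 4=2
i=1  r:2·2+1+0->5  c:0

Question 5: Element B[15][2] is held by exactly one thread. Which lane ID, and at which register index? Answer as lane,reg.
11,3

c:2=>grp=2  r:15=>rB=1,tig=3,lo=1
L=2*4+3=11  i=1*2+1=3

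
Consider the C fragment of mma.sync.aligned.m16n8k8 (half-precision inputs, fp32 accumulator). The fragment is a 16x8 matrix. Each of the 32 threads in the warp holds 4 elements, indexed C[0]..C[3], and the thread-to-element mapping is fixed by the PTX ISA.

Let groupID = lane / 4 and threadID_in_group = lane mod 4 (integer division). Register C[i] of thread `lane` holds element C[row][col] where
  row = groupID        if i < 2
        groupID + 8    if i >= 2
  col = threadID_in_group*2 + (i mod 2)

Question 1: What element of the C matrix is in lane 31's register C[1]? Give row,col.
L=31⇒gr=31>>2=7, th=31&3=3
[1]⇒row 7+0=7  col 3·2+1=7

7,7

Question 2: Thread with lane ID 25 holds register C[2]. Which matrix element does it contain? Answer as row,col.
lane 25: G=6 (25/4), T=1 (25%4)
i=2: r=6+8=14, c=1*2+0=2

14,2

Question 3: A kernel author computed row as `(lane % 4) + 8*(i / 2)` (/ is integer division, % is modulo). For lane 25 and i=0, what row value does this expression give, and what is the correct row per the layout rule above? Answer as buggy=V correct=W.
buggy=1 correct=6

`(lane % 4) + 8*(i / 2)`[25,0]->1
lane 25->25/4=6, 25 mod 4=1
i=0  r:6+0->6  c:2·1+0->2
row: 1 vs 6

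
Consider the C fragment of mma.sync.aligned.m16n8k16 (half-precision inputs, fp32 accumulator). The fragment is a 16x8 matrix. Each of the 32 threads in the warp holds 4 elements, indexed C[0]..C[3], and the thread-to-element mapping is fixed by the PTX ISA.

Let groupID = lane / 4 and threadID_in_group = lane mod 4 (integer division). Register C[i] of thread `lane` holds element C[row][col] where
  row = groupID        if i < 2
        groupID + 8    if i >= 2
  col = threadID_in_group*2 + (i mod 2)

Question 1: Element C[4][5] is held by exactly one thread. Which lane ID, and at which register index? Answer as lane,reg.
18,1

r=4→G=4,rhi=0  c=5→T=2,p=1
L=4*4+2=18  i=0*2+1=1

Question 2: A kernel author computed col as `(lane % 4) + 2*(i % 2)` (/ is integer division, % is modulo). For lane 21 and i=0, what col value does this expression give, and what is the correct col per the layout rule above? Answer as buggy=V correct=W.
buggy=1 correct=2

`(lane % 4) + 2*(i % 2)`[21,0]⇒1
21: gr=5,th=1
[0] (5+0,1*2+0) = (5,2)
col: 1 vs 2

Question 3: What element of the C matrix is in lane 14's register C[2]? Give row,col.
lane 14→14/4=3, 14 mod 4=2
i=2  r:3+8→11  c:2·2+0→4

11,4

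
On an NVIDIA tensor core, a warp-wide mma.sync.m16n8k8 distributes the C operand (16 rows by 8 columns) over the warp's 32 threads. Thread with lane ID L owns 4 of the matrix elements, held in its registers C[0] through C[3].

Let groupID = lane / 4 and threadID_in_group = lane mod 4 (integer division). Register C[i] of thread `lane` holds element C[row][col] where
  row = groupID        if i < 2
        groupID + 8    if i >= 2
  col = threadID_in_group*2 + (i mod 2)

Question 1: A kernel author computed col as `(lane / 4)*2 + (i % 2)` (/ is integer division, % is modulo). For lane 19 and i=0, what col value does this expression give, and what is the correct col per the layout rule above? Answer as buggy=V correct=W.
buggy=8 correct=6

`(lane / 4)*2 + (i % 2)`[19,0]->8
19: g=4,t=3
[0] (4+0,3*2+0) = (4,6)
col: 8 vs 6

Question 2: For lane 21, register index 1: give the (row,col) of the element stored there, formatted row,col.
5,3

21: gr=5,th=1
[1] (5+0,1*2+1) = (5,3)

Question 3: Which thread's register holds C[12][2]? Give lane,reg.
17,2

r=12⇒gr=4,Rb=1  c=2⇒th=1,odd=0
L=4*4+1=17  i=1*2+0=2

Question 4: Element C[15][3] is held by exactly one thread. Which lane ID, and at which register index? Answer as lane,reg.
r=15->g=7,rb=1  c=3->t=1,b0=1
L=7*4+1=29  i=1*2+1=3

29,3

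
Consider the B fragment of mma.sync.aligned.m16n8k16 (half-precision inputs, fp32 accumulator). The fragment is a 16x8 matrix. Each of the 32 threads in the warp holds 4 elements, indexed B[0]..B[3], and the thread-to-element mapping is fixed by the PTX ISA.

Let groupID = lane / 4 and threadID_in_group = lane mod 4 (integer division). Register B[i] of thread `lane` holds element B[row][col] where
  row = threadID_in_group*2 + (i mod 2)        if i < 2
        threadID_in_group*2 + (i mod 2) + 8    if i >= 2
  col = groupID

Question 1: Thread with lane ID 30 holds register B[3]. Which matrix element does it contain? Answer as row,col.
30: grp=7,tig=2
[3] (2*2+1+8,7) = (13,7)

13,7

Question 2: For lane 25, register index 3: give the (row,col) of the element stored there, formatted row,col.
11,6

L=25=>grp=25>>2=6, tig=25&3=1
[3]=>row 1·2+1+8=11  col grp=6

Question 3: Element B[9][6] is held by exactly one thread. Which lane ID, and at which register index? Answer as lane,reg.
c=6→G=6  r=9→rhi=1,T=0,p=1
L=6*4+0=24  i=1*2+1=3

24,3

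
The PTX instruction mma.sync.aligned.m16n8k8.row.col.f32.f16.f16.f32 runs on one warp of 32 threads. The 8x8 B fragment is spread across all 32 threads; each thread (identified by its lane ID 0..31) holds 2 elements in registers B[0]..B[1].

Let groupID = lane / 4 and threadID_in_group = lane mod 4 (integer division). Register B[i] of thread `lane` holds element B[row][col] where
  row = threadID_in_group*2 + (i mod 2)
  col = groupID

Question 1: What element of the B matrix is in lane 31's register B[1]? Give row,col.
7,7

31: G=7,T=3
[1] (3*2+1,7) = (7,7)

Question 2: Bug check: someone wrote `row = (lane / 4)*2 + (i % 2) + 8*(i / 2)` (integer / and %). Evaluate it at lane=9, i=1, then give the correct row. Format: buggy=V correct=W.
`(lane / 4)*2 + (i % 2) + 8*(i / 2)`[9,1]⇒5
lane 9: gr=2 (9/4), th=1 (9%4)
i=1: r=1*2+1=3, c=gr=2
row: 5 vs 3

buggy=5 correct=3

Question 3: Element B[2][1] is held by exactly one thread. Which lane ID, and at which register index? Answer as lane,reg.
5,0

c=1→G=1  r=2→T=1,p=0
L=1*4+1=5  i=0=0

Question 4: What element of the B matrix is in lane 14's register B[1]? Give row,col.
5,3

lane 14⇒14/4=3, 14 mod 4=2
i=1  r:2·2+1⇒5  c:3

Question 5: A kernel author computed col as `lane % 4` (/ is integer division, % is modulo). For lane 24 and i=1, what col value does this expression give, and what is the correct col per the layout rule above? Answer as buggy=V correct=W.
buggy=0 correct=6

`lane % 4`[24,1]→0
L=24→G=24>>2=6, T=24&3=0
[1]→row 0·2+1=1  col G=6
col: 0 vs 6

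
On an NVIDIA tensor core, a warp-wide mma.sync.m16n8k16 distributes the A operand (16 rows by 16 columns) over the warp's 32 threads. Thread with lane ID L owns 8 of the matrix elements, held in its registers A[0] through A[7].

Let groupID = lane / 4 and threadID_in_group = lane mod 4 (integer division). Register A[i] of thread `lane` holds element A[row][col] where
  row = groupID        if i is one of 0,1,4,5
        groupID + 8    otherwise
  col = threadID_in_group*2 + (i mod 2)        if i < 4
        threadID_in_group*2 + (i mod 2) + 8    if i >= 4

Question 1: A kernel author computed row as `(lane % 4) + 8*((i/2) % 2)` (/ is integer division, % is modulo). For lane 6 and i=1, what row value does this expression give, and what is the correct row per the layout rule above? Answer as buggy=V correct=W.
`(lane % 4) + 8*((i/2) % 2)`[6,1]→2
L=6→G=6>>2=1, T=6&3=2
[1]→row 1+0=1  col 2·2+1+0=5
row: 2 vs 1

buggy=2 correct=1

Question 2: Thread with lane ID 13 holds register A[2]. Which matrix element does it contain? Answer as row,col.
13: gr=3,th=1
[2] (3+8,1*2+0+0) = (11,2)

11,2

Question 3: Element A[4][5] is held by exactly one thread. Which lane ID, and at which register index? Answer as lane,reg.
r=4->g=4,rb=0  c=5->cb=0,t=2,b0=1
L=4*4+2=18  i=0*4+0*2+1=1

18,1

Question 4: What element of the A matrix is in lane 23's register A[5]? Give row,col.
L=23→G=23>>2=5, T=23&3=3
[5]→row 5+0=5  col 3·2+1+8=15

5,15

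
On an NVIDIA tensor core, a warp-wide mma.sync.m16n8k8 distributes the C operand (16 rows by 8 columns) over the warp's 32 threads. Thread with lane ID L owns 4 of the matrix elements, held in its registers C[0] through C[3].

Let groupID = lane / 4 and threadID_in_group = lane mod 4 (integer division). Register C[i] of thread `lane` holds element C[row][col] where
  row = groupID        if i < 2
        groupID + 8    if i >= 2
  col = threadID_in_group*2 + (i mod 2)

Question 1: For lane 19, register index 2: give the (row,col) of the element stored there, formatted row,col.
12,6

19: g=4,t=3
[2] (4+8,3*2+0) = (12,6)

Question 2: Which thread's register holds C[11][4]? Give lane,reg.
14,2

r=11→G=3,rhi=1  c=4→T=2,p=0
L=3*4+2=14  i=1*2+0=2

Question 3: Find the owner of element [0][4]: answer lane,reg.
r=0⇒gr=0,Rb=0  c=4⇒th=2,odd=0
L=0*4+2=2  i=0*2+0=0

2,0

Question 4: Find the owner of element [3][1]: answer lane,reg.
12,1

r=3→G=3,rhi=0  c=1→T=0,p=1
L=3*4+0=12  i=0*2+1=1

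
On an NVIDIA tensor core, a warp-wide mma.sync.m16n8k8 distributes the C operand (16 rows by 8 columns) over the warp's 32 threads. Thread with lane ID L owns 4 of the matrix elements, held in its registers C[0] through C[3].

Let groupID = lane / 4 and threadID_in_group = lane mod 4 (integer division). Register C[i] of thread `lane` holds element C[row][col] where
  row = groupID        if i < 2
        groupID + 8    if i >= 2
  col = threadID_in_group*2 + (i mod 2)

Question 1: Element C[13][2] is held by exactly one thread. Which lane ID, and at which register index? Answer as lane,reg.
r=13->g=5,rb=1  c=2->t=1,b0=0
L=5*4+1=21  i=1*2+0=2

21,2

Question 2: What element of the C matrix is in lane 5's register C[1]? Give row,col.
1,3

lane 5: gid=1 (5/4), tid=1 (5%4)
i=1: r=1+0=1, c=1*2+1=3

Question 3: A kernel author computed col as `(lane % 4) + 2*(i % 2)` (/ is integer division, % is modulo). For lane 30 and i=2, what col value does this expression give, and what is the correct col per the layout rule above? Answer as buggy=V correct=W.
`(lane % 4) + 2*(i % 2)`[30,2]->2
lane 30->30/4=7, 30 mod 4=2
i=2  r:7+8->15  c:2·2+0->4
col: 2 vs 4

buggy=2 correct=4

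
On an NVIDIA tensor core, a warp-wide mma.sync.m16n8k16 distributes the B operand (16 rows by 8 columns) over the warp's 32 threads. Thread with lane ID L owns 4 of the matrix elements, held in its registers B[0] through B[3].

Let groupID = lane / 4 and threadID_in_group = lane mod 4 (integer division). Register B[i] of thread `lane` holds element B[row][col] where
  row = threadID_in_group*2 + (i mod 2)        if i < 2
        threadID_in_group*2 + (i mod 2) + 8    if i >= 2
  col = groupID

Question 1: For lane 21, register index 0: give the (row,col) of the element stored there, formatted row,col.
2,5

lane 21: g=5 (21/4), t=1 (21%4)
i=0: r=1*2+0+0=2, c=g=5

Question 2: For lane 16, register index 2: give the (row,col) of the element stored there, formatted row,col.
8,4

L=16⇒gr=16>>2=4, th=16&3=0
[2]⇒row 0·2+0+8=8  col gr=4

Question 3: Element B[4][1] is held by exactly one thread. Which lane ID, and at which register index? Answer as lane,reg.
c=1->g=1  r=4->rb=0,t=2,b0=0
L=1*4+2=6  i=0*2+0=0

6,0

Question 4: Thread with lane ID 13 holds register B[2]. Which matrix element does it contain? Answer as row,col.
lane 13: grp=3 (13/4), tig=1 (13%4)
i=2: r=1*2+0+8=10, c=grp=3

10,3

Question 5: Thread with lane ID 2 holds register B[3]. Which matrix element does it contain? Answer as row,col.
13,0

2: G=0,T=2
[3] (2*2+1+8,0) = (13,0)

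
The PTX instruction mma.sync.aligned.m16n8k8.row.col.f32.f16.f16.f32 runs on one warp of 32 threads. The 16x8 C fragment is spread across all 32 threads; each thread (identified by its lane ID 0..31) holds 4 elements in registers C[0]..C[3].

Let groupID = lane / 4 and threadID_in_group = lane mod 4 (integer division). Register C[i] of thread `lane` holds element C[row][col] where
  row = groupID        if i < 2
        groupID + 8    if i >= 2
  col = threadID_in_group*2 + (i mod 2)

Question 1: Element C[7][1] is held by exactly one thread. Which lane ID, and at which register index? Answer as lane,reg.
28,1

r=7⇒gr=7,Rb=0  c=1⇒th=0,odd=1
L=7*4+0=28  i=0*2+1=1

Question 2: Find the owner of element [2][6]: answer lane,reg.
r:2=>grp=2,rB=0  c:6=>tig=3,lo=0
L=2*4+3=11  i=0*2+0=0

11,0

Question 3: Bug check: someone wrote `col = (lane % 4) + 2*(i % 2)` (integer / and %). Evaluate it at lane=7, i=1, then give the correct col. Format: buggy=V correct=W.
`(lane % 4) + 2*(i % 2)`[7,1]⇒5
lane 7: gr=1 (7/4), th=3 (7%4)
i=1: r=1+0=1, c=3*2+1=7
col: 5 vs 7

buggy=5 correct=7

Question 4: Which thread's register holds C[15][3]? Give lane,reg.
r=15⇒gr=7,Rb=1  c=3⇒th=1,odd=1
L=7*4+1=29  i=1*2+1=3

29,3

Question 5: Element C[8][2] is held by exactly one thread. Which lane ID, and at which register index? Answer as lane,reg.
1,2

r:8=>grp=0,rB=1  c:2=>tig=1,lo=0
L=0*4+1=1  i=1*2+0=2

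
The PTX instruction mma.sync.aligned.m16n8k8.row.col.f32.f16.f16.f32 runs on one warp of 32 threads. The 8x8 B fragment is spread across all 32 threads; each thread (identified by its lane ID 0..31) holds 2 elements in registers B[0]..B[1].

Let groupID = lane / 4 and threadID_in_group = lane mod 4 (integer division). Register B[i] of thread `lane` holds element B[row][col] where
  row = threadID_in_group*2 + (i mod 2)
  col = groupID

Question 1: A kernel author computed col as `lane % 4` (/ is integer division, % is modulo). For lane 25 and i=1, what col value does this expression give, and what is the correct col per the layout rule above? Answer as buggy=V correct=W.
buggy=1 correct=6

`lane % 4`[25,1]=>1
L=25=>grp=25>>2=6, tig=25&3=1
[1]=>row 1·2+1=3  col grp=6
col: 1 vs 6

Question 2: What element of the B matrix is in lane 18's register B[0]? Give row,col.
4,4

lane 18⇒18/4=4, 18 mod 4=2
i=0  r:2·2+0⇒4  c:4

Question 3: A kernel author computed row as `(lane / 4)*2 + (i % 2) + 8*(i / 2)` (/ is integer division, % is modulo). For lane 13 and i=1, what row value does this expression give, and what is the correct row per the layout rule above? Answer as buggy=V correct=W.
`(lane / 4)*2 + (i % 2) + 8*(i / 2)`[13,1]=>7
L=13=>grp=13>>2=3, tig=13&3=1
[1]=>row 1·2+1=3  col grp=3
row: 7 vs 3

buggy=7 correct=3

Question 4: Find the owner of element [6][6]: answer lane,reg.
c=6⇒gr=6  r=6⇒th=3,odd=0
L=6*4+3=27  i=0=0

27,0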